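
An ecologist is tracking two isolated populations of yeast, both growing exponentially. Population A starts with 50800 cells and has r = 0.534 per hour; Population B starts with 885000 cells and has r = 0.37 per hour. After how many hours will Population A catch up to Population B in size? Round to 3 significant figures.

Set 50800·e^(0.534t) = 885000·e^(0.37t).
e^((0.534 − 0.37)t) = 885000/50800 → e^(0.164·t) = 17.421.
0.164·t = ln(17.421) = 2.8577, so t = 2.8577/0.164 = 17.425.

17.4 hours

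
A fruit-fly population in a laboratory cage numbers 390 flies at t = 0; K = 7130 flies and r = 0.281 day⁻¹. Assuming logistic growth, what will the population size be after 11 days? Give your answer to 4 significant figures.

3993 flies

A = (K − N₀)/N₀ = (7130 − 390)/390 = 17.282.
N(t) = K/(1 + A·e^(−rt)) = 7130/(1 + 17.282×e^(−0.281×11)).
e^(−3.091) = 0.045456; denominator = 1 + 17.282×0.045456 = 1.7856.
N = 7130/1.7856 = 3993.1.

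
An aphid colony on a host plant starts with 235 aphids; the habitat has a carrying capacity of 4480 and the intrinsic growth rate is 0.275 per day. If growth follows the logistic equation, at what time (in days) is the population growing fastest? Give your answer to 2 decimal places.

10.52 days

Logistic growth is fastest at N = K/2 = 2240.
A = (K − N₀)/N₀ = 18.064. Set K/(1 + A·e^(−rt)) = K/2 → A·e^(−rt) = 1.
e^(−0.275t) = 1/18.064 = 0.0553592, so t = ln(18.064)/0.275 = 2.8939/0.275 = 10.523.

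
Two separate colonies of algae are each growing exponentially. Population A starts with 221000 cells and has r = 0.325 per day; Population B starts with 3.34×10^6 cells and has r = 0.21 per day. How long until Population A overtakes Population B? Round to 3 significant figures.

Set 221000·e^(0.325t) = 3.34×10^6·e^(0.21t).
e^((0.325 − 0.21)t) = 3.34×10^6/221000 → e^(0.115·t) = 15.113.
0.115·t = ln(15.113) = 2.7156, so t = 2.7156/0.115 = 23.614.

23.6 days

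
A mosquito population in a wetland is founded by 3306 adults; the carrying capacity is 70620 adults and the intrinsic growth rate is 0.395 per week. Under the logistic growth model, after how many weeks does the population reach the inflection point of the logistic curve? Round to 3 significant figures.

Logistic growth is fastest at N = K/2 = 35310.
A = (K − N₀)/N₀ = 20.361. Set K/(1 + A·e^(−rt)) = K/2 → A·e^(−rt) = 1.
e^(−0.395t) = 1/20.361 = 0.0491131, so t = ln(20.361)/0.395 = 3.0136/0.395 = 7.6294.

7.63 weeks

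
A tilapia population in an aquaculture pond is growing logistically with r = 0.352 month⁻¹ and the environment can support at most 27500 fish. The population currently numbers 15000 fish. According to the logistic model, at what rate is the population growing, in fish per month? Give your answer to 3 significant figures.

dN/dt = rN(1 − N/K) = 0.352 × 15000 × (1 − 15000/27500).
1 − 15000/27500 = 0.45455; dN/dt = 0.352 × 15000 × 0.45455 = 2400.

2400 fish per month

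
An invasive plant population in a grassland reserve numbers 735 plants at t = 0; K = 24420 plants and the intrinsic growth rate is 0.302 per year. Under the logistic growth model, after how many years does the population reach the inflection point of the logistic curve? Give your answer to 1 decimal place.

11.5 years

Logistic growth is fastest at N = K/2 = 12210.
A = (K − N₀)/N₀ = 32.224. Set K/(1 + A·e^(−rt)) = K/2 → A·e^(−rt) = 1.
e^(−0.302t) = 1/32.224 = 0.0310323, so t = ln(32.224)/0.302 = 3.4727/0.302 = 11.499.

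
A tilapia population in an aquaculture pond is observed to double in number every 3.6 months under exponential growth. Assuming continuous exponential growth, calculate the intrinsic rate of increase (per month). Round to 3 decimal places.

0.193 per month

r = ln(2)/t_d = 0.6931/3.6 = 0.19254.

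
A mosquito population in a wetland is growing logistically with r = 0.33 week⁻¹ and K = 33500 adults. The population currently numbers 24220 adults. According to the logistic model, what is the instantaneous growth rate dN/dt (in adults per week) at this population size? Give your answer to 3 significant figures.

2210 adults per week

dN/dt = rN(1 − N/K) = 0.33 × 24220 × (1 − 24220/33500).
1 − 24220/33500 = 0.27701; dN/dt = 0.33 × 24220 × 0.27701 = 2214.1.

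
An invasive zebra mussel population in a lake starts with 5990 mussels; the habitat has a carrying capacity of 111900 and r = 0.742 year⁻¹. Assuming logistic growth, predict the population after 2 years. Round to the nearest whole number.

A = (K − N₀)/N₀ = (111900 − 5990)/5990 = 17.681.
N(t) = K/(1 + A·e^(−rt)) = 111900/(1 + 17.681×e^(−0.742×2)).
e^(−1.484) = 0.22673; denominator = 1 + 17.681×0.22673 = 5.0088.
N = 111900/5.0088 = 22340.6.

22341 mussels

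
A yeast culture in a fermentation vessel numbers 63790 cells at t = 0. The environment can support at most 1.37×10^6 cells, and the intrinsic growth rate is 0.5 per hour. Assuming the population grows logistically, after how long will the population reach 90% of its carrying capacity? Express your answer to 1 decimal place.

10.4 hours

A = (K − N₀)/N₀ = (1.37×10^6 − 63790)/63790 = 20.477.
Solve 1.37×10^6/(1 + 20.477·e^(−0.5t)) = 1.233×10^6: 1 + 20.477·e^(−0.5t) = 1.1111, so e^(−0.5t) = 0.00542622.
−0.5·t = ln(0.00542622) = -5.2165, so t = 5.2165/0.5 = 10.433.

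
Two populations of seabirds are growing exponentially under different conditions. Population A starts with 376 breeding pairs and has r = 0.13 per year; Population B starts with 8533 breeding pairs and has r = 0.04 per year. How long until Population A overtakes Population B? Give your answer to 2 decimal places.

34.69 years

Set 376·e^(0.13t) = 8533·e^(0.04t).
e^((0.13 − 0.04)t) = 8533/376 → e^(0.09·t) = 22.694.
0.09·t = ln(22.694) = 3.1221, so t = 3.1221/0.09 = 34.69.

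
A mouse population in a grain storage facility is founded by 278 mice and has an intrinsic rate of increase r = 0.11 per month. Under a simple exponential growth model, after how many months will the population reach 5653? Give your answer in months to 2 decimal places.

Set N₀·e^(rt) = 5653: e^(0.11·t) = 5653/278 = 20.335.
0.11·t = ln(20.335) = 3.0123, so t = 3.0123/0.11 = 27.385.

27.38 months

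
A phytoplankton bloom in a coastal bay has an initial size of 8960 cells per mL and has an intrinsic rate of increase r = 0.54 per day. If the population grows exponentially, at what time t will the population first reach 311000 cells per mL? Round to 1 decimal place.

Set N₀·e^(rt) = 311000: e^(0.54·t) = 311000/8960 = 34.71.
0.54·t = ln(34.71) = 3.547, so t = 3.547/0.54 = 6.5686.

6.6 days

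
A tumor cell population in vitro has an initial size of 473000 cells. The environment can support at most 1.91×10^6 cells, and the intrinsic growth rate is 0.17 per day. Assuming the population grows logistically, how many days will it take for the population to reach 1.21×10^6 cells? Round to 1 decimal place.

9.8 days

A = (K − N₀)/N₀ = (1.91×10^6 − 473000)/473000 = 3.0381.
Solve 1.91×10^6/(1 + 3.0381·e^(−0.17t)) = 1.21×10^6: 1 + 3.0381·e^(−0.17t) = 1.5785, so e^(−0.17t) = 0.190422.
−0.17·t = ln(0.190422) = -1.6585, so t = 1.6585/0.17 = 9.756.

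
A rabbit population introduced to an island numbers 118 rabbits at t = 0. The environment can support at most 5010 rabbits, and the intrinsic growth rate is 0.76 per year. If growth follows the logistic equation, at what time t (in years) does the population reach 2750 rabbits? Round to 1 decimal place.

A = (K − N₀)/N₀ = (5010 − 118)/118 = 41.458.
Solve 5010/(1 + 41.458·e^(−0.76t)) = 2750: 1 + 41.458·e^(−0.76t) = 1.8218, so e^(−0.76t) = 0.0198231.
−0.76·t = ln(0.0198231) = -3.9209, so t = 3.9209/0.76 = 5.1591.

5.2 years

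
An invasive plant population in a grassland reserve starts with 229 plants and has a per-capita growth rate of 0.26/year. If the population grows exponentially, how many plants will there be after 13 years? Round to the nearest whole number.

6726 plants

N(t) = N₀·e^(rt) = 229 × e^(0.26×13) = 229 × e^3.38.
e^3.38 ≈ 29.371, so N ≈ 229 × 29.371 = 6725.91.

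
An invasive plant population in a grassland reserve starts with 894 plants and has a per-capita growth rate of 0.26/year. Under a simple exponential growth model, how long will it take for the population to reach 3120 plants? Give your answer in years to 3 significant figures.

Set N₀·e^(rt) = 3120: e^(0.26·t) = 3120/894 = 3.4899.
0.26·t = ln(3.4899) = 1.2499, so t = 1.2499/0.26 = 4.8072.

4.81 years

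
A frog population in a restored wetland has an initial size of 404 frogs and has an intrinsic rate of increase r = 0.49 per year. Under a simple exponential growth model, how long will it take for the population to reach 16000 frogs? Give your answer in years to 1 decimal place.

Set N₀·e^(rt) = 16000: e^(0.49·t) = 16000/404 = 39.604.
0.49·t = ln(39.604) = 3.6789, so t = 3.6789/0.49 = 7.508.

7.5 years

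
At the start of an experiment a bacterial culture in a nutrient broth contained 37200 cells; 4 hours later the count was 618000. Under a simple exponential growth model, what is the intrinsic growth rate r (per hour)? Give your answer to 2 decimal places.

From N(t) = N₀·e^(rt): e^(r·4) = 618000/37200 = 16.613.
r·4 = ln(16.613) = 2.8102, so r = 2.8102/4 = 0.70254.

0.70 per hour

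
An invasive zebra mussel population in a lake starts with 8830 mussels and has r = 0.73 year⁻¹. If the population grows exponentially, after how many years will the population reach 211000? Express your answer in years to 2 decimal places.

4.35 years

Set N₀·e^(rt) = 211000: e^(0.73·t) = 211000/8830 = 23.896.
0.73·t = ln(23.896) = 3.1737, so t = 3.1737/0.73 = 4.3475.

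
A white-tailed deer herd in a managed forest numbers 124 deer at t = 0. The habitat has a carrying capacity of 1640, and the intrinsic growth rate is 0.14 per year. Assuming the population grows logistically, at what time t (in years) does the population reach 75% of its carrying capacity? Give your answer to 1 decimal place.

A = (K − N₀)/N₀ = (1640 − 124)/124 = 12.226.
Solve 1640/(1 + 12.226·e^(−0.14t)) = 1230: 1 + 12.226·e^(−0.14t) = 1.3333, so e^(−0.14t) = 0.0272647.
−0.14·t = ln(0.0272647) = -3.6022, so t = 3.6022/0.14 = 25.73.

25.7 years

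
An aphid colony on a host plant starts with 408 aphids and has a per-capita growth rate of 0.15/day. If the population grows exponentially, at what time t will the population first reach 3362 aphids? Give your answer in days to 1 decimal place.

14.1 days

Set N₀·e^(rt) = 3362: e^(0.15·t) = 3362/408 = 8.2402.
0.15·t = ln(8.2402) = 2.109, so t = 2.109/0.15 = 14.06.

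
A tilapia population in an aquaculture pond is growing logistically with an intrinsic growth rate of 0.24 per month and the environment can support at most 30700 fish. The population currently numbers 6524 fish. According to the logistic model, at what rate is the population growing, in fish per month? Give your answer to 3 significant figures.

dN/dt = rN(1 − N/K) = 0.24 × 6524 × (1 − 6524/30700).
1 − 6524/30700 = 0.78749; dN/dt = 0.24 × 6524 × 0.78749 = 1233.

1230 fish per month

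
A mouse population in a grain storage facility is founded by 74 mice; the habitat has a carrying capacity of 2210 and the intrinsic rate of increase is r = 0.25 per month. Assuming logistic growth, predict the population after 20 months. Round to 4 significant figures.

A = (K − N₀)/N₀ = (2210 − 74)/74 = 28.865.
N(t) = K/(1 + A·e^(−rt)) = 2210/(1 + 28.865×e^(−0.25×20)).
e^(−5) = 0.0067379; denominator = 1 + 28.865×0.0067379 = 1.1945.
N = 2210/1.1945 = 1850.16.

1850 mice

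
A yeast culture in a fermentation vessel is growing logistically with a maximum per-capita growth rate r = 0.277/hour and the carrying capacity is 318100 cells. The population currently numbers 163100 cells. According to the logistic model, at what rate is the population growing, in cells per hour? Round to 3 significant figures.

dN/dt = rN(1 − N/K) = 0.277 × 163100 × (1 − 163100/318100).
1 − 163100/318100 = 0.48727; dN/dt = 0.277 × 163100 × 0.48727 = 22014.

22000 cells per hour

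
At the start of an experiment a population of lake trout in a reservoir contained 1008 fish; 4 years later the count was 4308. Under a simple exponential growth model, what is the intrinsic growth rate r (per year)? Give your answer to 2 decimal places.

0.36 per year

From N(t) = N₀·e^(rt): e^(r·4) = 4308/1008 = 4.2738.
r·4 = ln(4.2738) = 1.4525, so r = 1.4525/4 = 0.36313.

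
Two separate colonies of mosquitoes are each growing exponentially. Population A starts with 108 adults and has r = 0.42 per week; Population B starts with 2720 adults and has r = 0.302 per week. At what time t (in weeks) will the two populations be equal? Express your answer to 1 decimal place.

Set 108·e^(0.42t) = 2720·e^(0.302t).
e^((0.42 − 0.302)t) = 2720/108 → e^(0.118·t) = 25.185.
0.118·t = ln(25.185) = 3.2263, so t = 3.2263/0.118 = 27.341.

27.3 weeks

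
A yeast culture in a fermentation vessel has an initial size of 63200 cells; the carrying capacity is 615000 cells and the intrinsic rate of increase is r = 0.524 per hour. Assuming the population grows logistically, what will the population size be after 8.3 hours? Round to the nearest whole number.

A = (K − N₀)/N₀ = (615000 − 63200)/63200 = 8.731.
N(t) = K/(1 + A·e^(−rt)) = 615000/(1 + 8.731×e^(−0.524×8.3)).
e^(−4.349) = 0.012917; denominator = 1 + 8.731×0.012917 = 1.1128.
N = 615000/1.1128 = 552670.

552670 cells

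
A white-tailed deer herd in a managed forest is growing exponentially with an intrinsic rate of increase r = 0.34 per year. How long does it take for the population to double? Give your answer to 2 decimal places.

Doubling time t_d = ln(2)/r = 0.6931/0.34 = 2.0387.

2.04 years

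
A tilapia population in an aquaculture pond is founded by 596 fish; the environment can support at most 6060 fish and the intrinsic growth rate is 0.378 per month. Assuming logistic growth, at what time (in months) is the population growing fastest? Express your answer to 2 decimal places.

Logistic growth is fastest at N = K/2 = 3030.
A = (K − N₀)/N₀ = 9.1678. Set K/(1 + A·e^(−rt)) = K/2 → A·e^(−rt) = 1.
e^(−0.378t) = 1/9.1678 = 0.109078, so t = ln(9.1678)/0.378 = 2.2157/0.378 = 5.8616.

5.86 months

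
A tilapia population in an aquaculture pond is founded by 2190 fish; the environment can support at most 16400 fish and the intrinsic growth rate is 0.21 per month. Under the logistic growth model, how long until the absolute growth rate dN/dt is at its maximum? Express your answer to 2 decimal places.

8.90 months

Logistic growth is fastest at N = K/2 = 8200.
A = (K − N₀)/N₀ = 6.4886. Set K/(1 + A·e^(−rt)) = K/2 → A·e^(−rt) = 1.
e^(−0.21t) = 1/6.4886 = 0.154117, so t = ln(6.4886)/0.21 = 1.87/0.21 = 8.905.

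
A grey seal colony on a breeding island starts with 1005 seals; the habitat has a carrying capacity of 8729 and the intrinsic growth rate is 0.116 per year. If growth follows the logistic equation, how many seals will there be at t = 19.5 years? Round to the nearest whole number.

4848 seals

A = (K − N₀)/N₀ = (8729 − 1005)/1005 = 7.6856.
N(t) = K/(1 + A·e^(−rt)) = 8729/(1 + 7.6856×e^(−0.116×19.5)).
e^(−2.262) = 0.10414; denominator = 1 + 7.6856×0.10414 = 1.8004.
N = 8729/1.8004 = 4848.39.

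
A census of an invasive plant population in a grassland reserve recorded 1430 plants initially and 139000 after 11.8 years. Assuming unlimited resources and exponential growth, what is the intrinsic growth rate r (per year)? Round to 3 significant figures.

0.388 per year

From N(t) = N₀·e^(rt): e^(r·11.8) = 139000/1430 = 97.203.
r·11.8 = ln(97.203) = 4.5768, so r = 4.5768/11.8 = 0.38786.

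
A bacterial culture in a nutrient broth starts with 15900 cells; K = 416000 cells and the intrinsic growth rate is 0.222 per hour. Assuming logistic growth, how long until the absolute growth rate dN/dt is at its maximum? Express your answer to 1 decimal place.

Logistic growth is fastest at N = K/2 = 208000.
A = (K − N₀)/N₀ = 25.164. Set K/(1 + A·e^(−rt)) = K/2 → A·e^(−rt) = 1.
e^(−0.222t) = 1/25.164 = 0.0397401, so t = ln(25.164)/0.222 = 3.2254/0.222 = 14.529.

14.5 hours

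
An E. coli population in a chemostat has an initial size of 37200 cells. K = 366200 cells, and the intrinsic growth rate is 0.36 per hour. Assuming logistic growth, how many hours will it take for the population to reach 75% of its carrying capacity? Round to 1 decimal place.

9.1 hours

A = (K − N₀)/N₀ = (366200 − 37200)/37200 = 8.8441.
Solve 366200/(1 + 8.8441·e^(−0.36t)) = 274650: 1 + 8.8441·e^(−0.36t) = 1.3333, so e^(−0.36t) = 0.03769.
−0.36·t = ln(0.03769) = -3.2784, so t = 3.2784/0.36 = 9.1066.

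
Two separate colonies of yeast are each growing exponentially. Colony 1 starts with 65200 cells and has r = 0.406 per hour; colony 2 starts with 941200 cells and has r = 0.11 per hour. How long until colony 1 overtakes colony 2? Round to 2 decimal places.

9.02 hours

Set 65200·e^(0.406t) = 941200·e^(0.11t).
e^((0.406 − 0.11)t) = 941200/65200 → e^(0.296·t) = 14.436.
0.296·t = ln(14.436) = 2.6697, so t = 2.6697/0.296 = 9.0192.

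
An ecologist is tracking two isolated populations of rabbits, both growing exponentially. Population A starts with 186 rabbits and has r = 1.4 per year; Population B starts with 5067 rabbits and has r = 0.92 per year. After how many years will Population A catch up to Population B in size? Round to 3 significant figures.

Set 186·e^(1.4t) = 5067·e^(0.92t).
e^((1.4 − 0.92)t) = 5067/186 → e^(0.48·t) = 27.242.
0.48·t = ln(27.242) = 3.3048, so t = 3.3048/0.48 = 6.8849.

6.88 years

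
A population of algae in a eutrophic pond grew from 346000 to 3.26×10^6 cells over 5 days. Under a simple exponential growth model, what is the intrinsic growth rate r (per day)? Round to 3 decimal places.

From N(t) = N₀·e^(rt): e^(r·5) = 3.26×10^6/346000 = 9.422.
r·5 = ln(9.422) = 2.243, so r = 2.243/5 = 0.44861.

0.449 per day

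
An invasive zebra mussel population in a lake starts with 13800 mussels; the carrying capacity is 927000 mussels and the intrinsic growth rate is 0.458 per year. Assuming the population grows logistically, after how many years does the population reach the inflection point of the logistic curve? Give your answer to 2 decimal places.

Logistic growth is fastest at N = K/2 = 463500.
A = (K − N₀)/N₀ = 66.174. Set K/(1 + A·e^(−rt)) = K/2 → A·e^(−rt) = 1.
e^(−0.458t) = 1/66.174 = 0.0151117, so t = ln(66.174)/0.458 = 4.1923/0.458 = 9.1535.

9.15 years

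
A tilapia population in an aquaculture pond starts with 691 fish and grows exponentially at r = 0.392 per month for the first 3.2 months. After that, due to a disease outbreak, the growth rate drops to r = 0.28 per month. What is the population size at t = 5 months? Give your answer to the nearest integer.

4010 fish

Phase 1: N(3.2) = 691·e^(0.392×3.2) = 691·e^1.254 = 2422.46.
Phase 2 runs for 5 − 3.2 = 1.8 months at r = 0.28.
N(5) = 2422.46·e^(0.28×1.8) = 2422.46·e^0.504 = 4009.97.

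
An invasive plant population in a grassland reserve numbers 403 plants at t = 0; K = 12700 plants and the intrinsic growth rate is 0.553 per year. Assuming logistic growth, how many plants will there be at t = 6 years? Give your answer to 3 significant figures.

A = (K − N₀)/N₀ = (12700 − 403)/403 = 30.514.
N(t) = K/(1 + A·e^(−rt)) = 12700/(1 + 30.514×e^(−0.553×6)).
e^(−3.318) = 0.036225; denominator = 1 + 30.514×0.036225 = 2.1054.
N = 12700/2.1054 = 6032.21.

6030 plants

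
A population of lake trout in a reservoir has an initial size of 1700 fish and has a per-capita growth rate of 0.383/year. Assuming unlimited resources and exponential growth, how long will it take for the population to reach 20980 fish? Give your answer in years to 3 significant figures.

Set N₀·e^(rt) = 20980: e^(0.383·t) = 20980/1700 = 12.341.
0.383·t = ln(12.341) = 2.5129, so t = 2.5129/0.383 = 6.5612.

6.56 years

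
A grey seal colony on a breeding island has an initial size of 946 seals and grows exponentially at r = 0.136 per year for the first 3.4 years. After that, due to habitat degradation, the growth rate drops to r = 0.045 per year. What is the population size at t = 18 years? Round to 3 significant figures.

Phase 1: N(3.4) = 946·e^(0.136×3.4) = 946·e^0.4624 = 1502.13.
Phase 2 runs for 18 − 3.4 = 14.6 years at r = 0.045.
N(18) = 1502.13·e^(0.045×14.6) = 1502.13·e^0.657 = 2897.61.

2900 seals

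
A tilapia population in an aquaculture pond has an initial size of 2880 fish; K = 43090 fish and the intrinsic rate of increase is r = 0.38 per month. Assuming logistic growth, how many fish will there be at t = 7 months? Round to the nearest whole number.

21800 fish

A = (K − N₀)/N₀ = (43090 − 2880)/2880 = 13.962.
N(t) = K/(1 + A·e^(−rt)) = 43090/(1 + 13.962×e^(−0.38×7)).
e^(−2.66) = 0.069948; denominator = 1 + 13.962×0.069948 = 1.9766.
N = 43090/1.9766 = 21800.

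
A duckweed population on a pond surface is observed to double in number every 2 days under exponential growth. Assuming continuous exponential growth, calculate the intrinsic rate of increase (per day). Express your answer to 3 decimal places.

r = ln(2)/t_d = 0.6931/2 = 0.34657.

0.347 per day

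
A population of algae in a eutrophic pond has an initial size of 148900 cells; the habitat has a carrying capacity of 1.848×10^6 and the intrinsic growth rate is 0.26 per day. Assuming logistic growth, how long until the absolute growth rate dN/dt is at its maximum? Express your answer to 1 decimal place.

9.4 days

Logistic growth is fastest at N = K/2 = 924000.
A = (K − N₀)/N₀ = 11.411. Set K/(1 + A·e^(−rt)) = K/2 → A·e^(−rt) = 1.
e^(−0.26t) = 1/11.411 = 0.0876346, so t = ln(11.411)/0.26 = 2.4346/0.26 = 9.3638.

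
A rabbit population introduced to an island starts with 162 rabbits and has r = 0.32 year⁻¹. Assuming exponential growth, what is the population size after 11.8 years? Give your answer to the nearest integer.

7070 rabbits

N(t) = N₀·e^(rt) = 162 × e^(0.32×11.8) = 162 × e^3.776.
e^3.776 ≈ 43.641, so N ≈ 162 × 43.641 = 7069.86.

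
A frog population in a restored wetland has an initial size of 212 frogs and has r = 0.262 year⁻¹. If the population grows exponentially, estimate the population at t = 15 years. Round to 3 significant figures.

10800 frogs

N(t) = N₀·e^(rt) = 212 × e^(0.262×15) = 212 × e^3.93.
e^3.93 ≈ 50.907, so N ≈ 212 × 50.907 = 10792.3.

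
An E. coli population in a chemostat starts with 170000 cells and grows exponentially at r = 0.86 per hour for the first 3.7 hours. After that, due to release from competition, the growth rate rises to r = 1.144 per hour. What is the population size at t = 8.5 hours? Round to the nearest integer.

Phase 1: N(3.7) = 170000·e^(0.86×3.7) = 170000·e^3.182 = 4.096132×10^6.
Phase 2 runs for 8.5 − 3.7 = 4.8 hours at r = 1.144.
N(8.5) = 4.096132×10^6·e^(1.144×4.8) = 4.096132×10^6·e^5.491 = 9.93509×10^8.

993509037 cells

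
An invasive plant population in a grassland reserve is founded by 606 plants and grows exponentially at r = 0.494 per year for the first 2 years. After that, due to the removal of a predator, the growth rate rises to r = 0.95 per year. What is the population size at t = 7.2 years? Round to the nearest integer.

227494 plants

Phase 1: N(2) = 606·e^(0.494×2) = 606·e^0.988 = 1627.63.
Phase 2 runs for 7.2 − 2 = 5.2 years at r = 0.95.
N(7.2) = 1627.63·e^(0.95×5.2) = 1627.63·e^4.94 = 227494.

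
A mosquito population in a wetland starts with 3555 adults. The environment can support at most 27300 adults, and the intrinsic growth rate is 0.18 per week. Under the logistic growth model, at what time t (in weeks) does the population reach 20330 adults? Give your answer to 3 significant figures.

A = (K − N₀)/N₀ = (27300 − 3555)/3555 = 6.6793.
Solve 27300/(1 + 6.6793·e^(−0.18t)) = 20330: 1 + 6.6793·e^(−0.18t) = 1.3428, so e^(−0.18t) = 0.051329.
−0.18·t = ln(0.051329) = -2.9695, so t = 2.9695/0.18 = 16.497.

16.5 weeks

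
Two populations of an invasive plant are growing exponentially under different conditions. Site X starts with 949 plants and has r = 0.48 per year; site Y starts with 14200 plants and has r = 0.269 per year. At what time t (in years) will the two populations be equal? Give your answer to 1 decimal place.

12.8 years

Set 949·e^(0.48t) = 14200·e^(0.269t).
e^((0.48 − 0.269)t) = 14200/949 → e^(0.211·t) = 14.963.
0.211·t = ln(14.963) = 2.7056, so t = 2.7056/0.211 = 12.823.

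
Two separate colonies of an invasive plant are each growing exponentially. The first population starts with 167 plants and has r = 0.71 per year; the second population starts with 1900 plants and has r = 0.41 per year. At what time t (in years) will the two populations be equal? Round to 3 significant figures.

Set 167·e^(0.71t) = 1900·e^(0.41t).
e^((0.71 − 0.41)t) = 1900/167 → e^(0.3·t) = 11.377.
0.3·t = ln(11.377) = 2.4316, so t = 2.4316/0.3 = 8.1054.

8.11 years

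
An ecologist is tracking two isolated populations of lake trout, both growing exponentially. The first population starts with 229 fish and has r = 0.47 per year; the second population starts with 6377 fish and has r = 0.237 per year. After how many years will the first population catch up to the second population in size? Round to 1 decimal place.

Set 229·e^(0.47t) = 6377·e^(0.237t).
e^((0.47 − 0.237)t) = 6377/229 → e^(0.233·t) = 27.847.
0.233·t = ln(27.847) = 3.3267, so t = 3.3267/0.233 = 14.278.

14.3 years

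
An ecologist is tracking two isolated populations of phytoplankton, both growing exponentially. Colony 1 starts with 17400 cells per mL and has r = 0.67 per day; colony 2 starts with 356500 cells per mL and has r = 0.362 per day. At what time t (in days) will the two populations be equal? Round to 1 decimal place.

Set 17400·e^(0.67t) = 356500·e^(0.362t).
e^((0.67 − 0.362)t) = 356500/17400 → e^(0.308·t) = 20.489.
0.308·t = ln(20.489) = 3.0199, so t = 3.0199/0.308 = 9.8048.

9.8 days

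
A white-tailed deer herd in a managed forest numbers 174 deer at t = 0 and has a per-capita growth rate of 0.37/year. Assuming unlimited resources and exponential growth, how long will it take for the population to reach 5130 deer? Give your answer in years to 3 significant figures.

Set N₀·e^(rt) = 5130: e^(0.37·t) = 5130/174 = 29.483.
0.37·t = ln(29.483) = 3.3838, so t = 3.3838/0.37 = 9.1454.

9.15 years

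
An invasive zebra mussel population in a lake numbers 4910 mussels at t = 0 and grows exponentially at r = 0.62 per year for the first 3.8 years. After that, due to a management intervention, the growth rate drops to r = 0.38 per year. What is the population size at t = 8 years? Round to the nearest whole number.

Phase 1: N(3.8) = 4910·e^(0.62×3.8) = 4910·e^2.356 = 51794.
Phase 2 runs for 8 − 3.8 = 4.2 years at r = 0.38.
N(8) = 51794·e^(0.38×4.2) = 51794·e^1.596 = 255513.

255513 mussels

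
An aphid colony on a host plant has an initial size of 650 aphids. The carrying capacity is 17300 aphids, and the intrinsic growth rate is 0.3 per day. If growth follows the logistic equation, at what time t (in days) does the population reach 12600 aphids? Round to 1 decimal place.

A = (K − N₀)/N₀ = (17300 − 650)/650 = 25.615.
Solve 17300/(1 + 25.615·e^(−0.3t)) = 12600: 1 + 25.615·e^(−0.3t) = 1.373, so e^(−0.3t) = 0.0145622.
−0.3·t = ln(0.0145622) = -4.2293, so t = 4.2293/0.3 = 14.098.

14.1 days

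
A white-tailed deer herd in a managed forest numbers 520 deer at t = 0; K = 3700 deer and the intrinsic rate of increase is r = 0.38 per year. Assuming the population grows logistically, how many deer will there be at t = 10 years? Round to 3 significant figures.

3250 deer

A = (K − N₀)/N₀ = (3700 − 520)/520 = 6.1154.
N(t) = K/(1 + A·e^(−rt)) = 3700/(1 + 6.1154×e^(−0.38×10)).
e^(−3.8) = 0.022371; denominator = 1 + 6.1154×0.022371 = 1.1368.
N = 3700/1.1368 = 3254.73.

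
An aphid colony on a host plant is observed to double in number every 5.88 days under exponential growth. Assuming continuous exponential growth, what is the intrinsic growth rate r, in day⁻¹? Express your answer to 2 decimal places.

0.12 per day

r = ln(2)/t_d = 0.6931/5.88 = 0.11788.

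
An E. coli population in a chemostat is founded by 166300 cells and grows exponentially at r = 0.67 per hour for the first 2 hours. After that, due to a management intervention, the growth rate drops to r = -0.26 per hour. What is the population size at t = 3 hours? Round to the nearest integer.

Phase 1: N(2) = 166300·e^(0.67×2) = 166300·e^1.34 = 635107.
Phase 2 runs for 3 − 2 = 1 hours at r = -0.26.
N(3) = 635107·e^(-0.26×1) = 635107·e^-0.26 = 489700.

489700 cells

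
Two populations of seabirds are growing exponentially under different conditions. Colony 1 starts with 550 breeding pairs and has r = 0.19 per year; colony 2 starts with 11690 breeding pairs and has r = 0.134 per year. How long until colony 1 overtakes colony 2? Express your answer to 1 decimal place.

Set 550·e^(0.19t) = 11690·e^(0.134t).
e^((0.19 − 0.134)t) = 11690/550 → e^(0.056·t) = 21.255.
0.056·t = ln(21.255) = 3.0566, so t = 3.0566/0.056 = 54.582.

54.6 years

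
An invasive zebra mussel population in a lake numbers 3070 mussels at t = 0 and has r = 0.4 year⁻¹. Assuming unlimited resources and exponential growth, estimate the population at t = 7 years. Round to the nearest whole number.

N(t) = N₀·e^(rt) = 3070 × e^(0.4×7) = 3070 × e^2.8.
e^2.8 ≈ 16.445, so N ≈ 3070 × 16.445 = 50485.1.

50485 mussels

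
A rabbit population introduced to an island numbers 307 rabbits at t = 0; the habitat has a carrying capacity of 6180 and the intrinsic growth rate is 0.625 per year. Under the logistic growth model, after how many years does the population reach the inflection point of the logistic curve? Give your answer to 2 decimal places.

4.72 years

Logistic growth is fastest at N = K/2 = 3090.
A = (K − N₀)/N₀ = 19.13. Set K/(1 + A·e^(−rt)) = K/2 → A·e^(−rt) = 1.
e^(−0.625t) = 1/19.13 = 0.0522731, so t = ln(19.13)/0.625 = 2.9513/0.625 = 4.722.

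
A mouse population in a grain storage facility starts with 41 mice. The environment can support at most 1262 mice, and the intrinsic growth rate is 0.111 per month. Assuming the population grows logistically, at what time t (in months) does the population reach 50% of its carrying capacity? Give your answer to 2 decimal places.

A = (K − N₀)/N₀ = (1262 − 41)/41 = 29.78.
Solve 1262/(1 + 29.78·e^(−0.111t)) = 631: 1 + 29.78·e^(−0.111t) = 2, so e^(−0.111t) = 0.033579.
−0.111·t = ln(0.033579) = -3.3939, so t = 3.3939/0.111 = 30.575.

30.58 months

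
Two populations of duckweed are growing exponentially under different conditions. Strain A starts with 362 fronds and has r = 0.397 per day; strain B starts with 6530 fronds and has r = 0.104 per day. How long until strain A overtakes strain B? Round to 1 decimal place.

9.9 days

Set 362·e^(0.397t) = 6530·e^(0.104t).
e^((0.397 − 0.104)t) = 6530/362 → e^(0.293·t) = 18.039.
0.293·t = ln(18.039) = 2.8925, so t = 2.8925/0.293 = 9.8721.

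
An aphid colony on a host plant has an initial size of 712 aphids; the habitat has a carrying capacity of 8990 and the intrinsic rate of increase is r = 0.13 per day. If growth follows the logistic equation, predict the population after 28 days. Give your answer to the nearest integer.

A = (K − N₀)/N₀ = (8990 − 712)/712 = 11.626.
N(t) = K/(1 + A·e^(−rt)) = 8990/(1 + 11.626×e^(−0.13×28)).
e^(−3.64) = 0.026252; denominator = 1 + 11.626×0.026252 = 1.3052.
N = 8990/1.3052 = 6887.73.

6888 aphids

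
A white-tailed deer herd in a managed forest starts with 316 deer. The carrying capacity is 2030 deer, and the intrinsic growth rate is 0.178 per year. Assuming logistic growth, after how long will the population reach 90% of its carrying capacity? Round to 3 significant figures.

21.8 years

A = (K − N₀)/N₀ = (2030 − 316)/316 = 5.4241.
Solve 2030/(1 + 5.4241·e^(−0.178t)) = 1827: 1 + 5.4241·e^(−0.178t) = 1.1111, so e^(−0.178t) = 0.0204849.
−0.178·t = ln(0.0204849) = -3.8881, so t = 3.8881/0.178 = 21.843.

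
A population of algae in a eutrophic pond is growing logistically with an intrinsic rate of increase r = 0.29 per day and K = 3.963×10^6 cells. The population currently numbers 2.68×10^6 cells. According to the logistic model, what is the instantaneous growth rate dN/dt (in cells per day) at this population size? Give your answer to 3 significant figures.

252000 cells per day

dN/dt = rN(1 − N/K) = 0.29 × 2.68×10^6 × (1 − 2.68×10^6/3.963×10^6).
1 − 2.68×10^6/3.963×10^6 = 0.32374; dN/dt = 0.29 × 2.68×10^6 × 0.32374 = 2.51614×10^5.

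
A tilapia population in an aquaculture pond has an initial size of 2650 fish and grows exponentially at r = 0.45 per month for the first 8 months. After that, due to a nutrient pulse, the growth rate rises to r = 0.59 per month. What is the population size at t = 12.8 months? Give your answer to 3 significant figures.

1650000 fish

Phase 1: N(8) = 2650·e^(0.45×8) = 2650·e^3.6 = 96985.3.
Phase 2 runs for 12.8 − 8 = 4.8 months at r = 0.59.
N(12.8) = 96985.3·e^(0.59×4.8) = 96985.3·e^2.832 = 1.646751×10^6.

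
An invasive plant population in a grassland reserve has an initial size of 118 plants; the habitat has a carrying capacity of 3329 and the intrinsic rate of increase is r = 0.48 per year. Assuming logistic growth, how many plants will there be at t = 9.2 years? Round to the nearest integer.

A = (K − N₀)/N₀ = (3329 − 118)/118 = 27.212.
N(t) = K/(1 + A·e^(−rt)) = 3329/(1 + 27.212×e^(−0.48×9.2)).
e^(−4.416) = 0.012082; denominator = 1 + 27.212×0.012082 = 1.3288.
N = 3329/1.3288 = 2505.29.

2505 plants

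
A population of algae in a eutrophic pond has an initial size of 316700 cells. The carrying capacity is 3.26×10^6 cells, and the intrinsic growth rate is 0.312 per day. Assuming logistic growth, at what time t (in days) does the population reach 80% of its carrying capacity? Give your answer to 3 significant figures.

11.6 days

A = (K − N₀)/N₀ = (3.26×10^6 − 316700)/316700 = 9.2937.
Solve 3.26×10^6/(1 + 9.2937·e^(−0.312t)) = 2.608×10^6: 1 + 9.2937·e^(−0.312t) = 1.25, so e^(−0.312t) = 0.0269001.
−0.312·t = ln(0.0269001) = -3.6156, so t = 3.6156/0.312 = 11.589.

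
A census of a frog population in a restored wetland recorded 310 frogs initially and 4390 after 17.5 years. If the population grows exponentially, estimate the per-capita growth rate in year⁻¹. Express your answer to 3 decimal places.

0.151 per year

From N(t) = N₀·e^(rt): e^(r·17.5) = 4390/310 = 14.161.
r·17.5 = ln(14.161) = 2.6505, so r = 2.6505/17.5 = 0.15146.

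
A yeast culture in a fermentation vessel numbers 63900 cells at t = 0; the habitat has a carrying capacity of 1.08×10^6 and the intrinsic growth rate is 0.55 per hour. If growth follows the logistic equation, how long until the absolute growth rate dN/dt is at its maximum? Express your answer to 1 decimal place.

Logistic growth is fastest at N = K/2 = 540000.
A = (K − N₀)/N₀ = 15.901. Set K/(1 + A·e^(−rt)) = K/2 → A·e^(−rt) = 1.
e^(−0.55t) = 1/15.901 = 0.0628875, so t = ln(15.901)/0.55 = 2.7664/0.55 = 5.0298.

5.0 hours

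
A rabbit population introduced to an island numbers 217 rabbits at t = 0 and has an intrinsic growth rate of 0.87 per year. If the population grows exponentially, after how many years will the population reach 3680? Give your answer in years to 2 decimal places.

3.25 years

Set N₀·e^(rt) = 3680: e^(0.87·t) = 3680/217 = 16.959.
0.87·t = ln(16.959) = 2.8308, so t = 2.8308/0.87 = 3.2538.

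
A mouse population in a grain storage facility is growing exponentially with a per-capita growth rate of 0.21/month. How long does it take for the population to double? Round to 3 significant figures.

Doubling time t_d = ln(2)/r = 0.6931/0.21 = 3.3007.

3.30 months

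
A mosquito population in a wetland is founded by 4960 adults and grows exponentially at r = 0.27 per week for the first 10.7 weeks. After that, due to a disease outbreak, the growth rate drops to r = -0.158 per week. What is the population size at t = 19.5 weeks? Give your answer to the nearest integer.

Phase 1: N(10.7) = 4960·e^(0.27×10.7) = 4960·e^2.889 = 89157.6.
Phase 2 runs for 19.5 − 10.7 = 8.8 weeks at r = -0.158.
N(19.5) = 89157.6·e^(-0.158×8.8) = 89157.6·e^-1.39 = 22198.1.

22198 adults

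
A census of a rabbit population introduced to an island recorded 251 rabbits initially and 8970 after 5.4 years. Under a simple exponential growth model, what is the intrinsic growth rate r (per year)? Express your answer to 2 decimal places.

0.66 per year

From N(t) = N₀·e^(rt): e^(r·5.4) = 8970/251 = 35.737.
r·5.4 = ln(35.737) = 3.5762, so r = 3.5762/5.4 = 0.66226.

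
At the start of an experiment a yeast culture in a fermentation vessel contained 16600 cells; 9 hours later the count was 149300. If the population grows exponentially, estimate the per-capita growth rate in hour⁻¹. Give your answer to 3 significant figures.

From N(t) = N₀·e^(rt): e^(r·9) = 149300/16600 = 8.994.
r·9 = ln(8.994) = 2.1966, so r = 2.1966/9 = 0.24406.

0.244 per hour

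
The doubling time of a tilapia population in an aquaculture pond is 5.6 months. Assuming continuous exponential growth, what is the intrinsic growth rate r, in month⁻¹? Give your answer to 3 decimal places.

r = ln(2)/t_d = 0.6931/5.6 = 0.12378.

0.124 per month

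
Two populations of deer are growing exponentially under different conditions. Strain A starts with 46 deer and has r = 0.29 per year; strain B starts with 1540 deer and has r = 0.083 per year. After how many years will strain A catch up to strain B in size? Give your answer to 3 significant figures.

17.0 years

Set 46·e^(0.29t) = 1540·e^(0.083t).
e^((0.29 − 0.083)t) = 1540/46 → e^(0.207·t) = 33.478.
0.207·t = ln(33.478) = 3.5109, so t = 3.5109/0.207 = 16.961.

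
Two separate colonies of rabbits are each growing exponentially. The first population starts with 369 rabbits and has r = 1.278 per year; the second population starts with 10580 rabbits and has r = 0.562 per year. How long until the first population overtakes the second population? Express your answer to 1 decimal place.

Set 369·e^(1.278t) = 10580·e^(0.562t).
e^((1.278 − 0.562)t) = 10580/369 → e^(0.716·t) = 28.672.
0.716·t = ln(28.672) = 3.3559, so t = 3.3559/0.716 = 4.687.

4.7 years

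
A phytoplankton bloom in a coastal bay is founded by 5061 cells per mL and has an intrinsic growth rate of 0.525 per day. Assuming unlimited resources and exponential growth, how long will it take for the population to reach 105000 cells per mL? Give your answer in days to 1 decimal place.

5.8 days

Set N₀·e^(rt) = 105000: e^(0.525·t) = 105000/5061 = 20.747.
0.525·t = ln(20.747) = 3.0324, so t = 3.0324/0.525 = 5.776.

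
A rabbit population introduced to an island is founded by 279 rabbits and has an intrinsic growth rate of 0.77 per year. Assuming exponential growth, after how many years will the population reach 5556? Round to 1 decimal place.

3.9 years

Set N₀·e^(rt) = 5556: e^(0.77·t) = 5556/279 = 19.914.
0.77·t = ln(19.914) = 2.9914, so t = 2.9914/0.77 = 3.885.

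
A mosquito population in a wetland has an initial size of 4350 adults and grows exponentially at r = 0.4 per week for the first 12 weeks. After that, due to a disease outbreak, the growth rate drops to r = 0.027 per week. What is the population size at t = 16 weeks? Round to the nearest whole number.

588853 adults

Phase 1: N(12) = 4350·e^(0.4×12) = 4350·e^4.8 = 528570.
Phase 2 runs for 16 − 12 = 4 weeks at r = 0.027.
N(16) = 528570·e^(0.027×4) = 528570·e^0.108 = 588853.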